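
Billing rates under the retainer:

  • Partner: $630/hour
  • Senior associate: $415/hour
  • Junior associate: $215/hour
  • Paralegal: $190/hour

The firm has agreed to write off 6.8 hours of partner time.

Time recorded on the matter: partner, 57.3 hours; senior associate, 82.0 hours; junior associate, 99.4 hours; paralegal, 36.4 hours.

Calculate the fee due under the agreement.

Partner: 57.3 × $630 = $36,099.00
Senior associate: 82.0 × $415 = $34,030.00
Junior associate: 99.4 × $215 = $21,371.00
Paralegal: 36.4 × $190 = $6,916.00
Subtotal: $98,416.00
Write-off: 6.8 × $630 = $4,284.00
Total: $98,416.00 − $4,284.00 = $94,132.00

$94,132.00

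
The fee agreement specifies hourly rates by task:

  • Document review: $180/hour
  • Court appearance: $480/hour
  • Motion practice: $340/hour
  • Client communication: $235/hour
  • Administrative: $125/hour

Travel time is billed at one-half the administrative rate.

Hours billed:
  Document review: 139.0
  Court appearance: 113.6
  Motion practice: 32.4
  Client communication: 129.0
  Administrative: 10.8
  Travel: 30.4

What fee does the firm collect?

$124,129.00

Document review: 139.0 × $180 = $25,020.00
Court appearance: 113.6 × $480 = $54,528.00
Motion practice: 32.4 × $340 = $11,016.00
Client communication: 129.0 × $235 = $30,315.00
Administrative: 10.8 × $125 = $1,350.00
Subtotal: $25,020.00 + $54,528.00 + $11,016.00 + $30,315.00 + $1,350.00 = $122,229.00
Travel: 30.4 × ($125 ÷ 2) = 30.4 × $62.50 = $1,900.00
Total: $122,229.00 + $1,900.00 = $124,129.00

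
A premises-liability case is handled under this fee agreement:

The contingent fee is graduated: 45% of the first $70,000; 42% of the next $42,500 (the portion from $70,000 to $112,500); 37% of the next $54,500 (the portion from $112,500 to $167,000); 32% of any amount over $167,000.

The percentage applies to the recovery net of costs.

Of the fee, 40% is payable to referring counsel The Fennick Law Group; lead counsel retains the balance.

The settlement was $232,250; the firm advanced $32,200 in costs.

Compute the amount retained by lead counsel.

Fee base (net of costs): $232,250 − $32,200 = $200,050
First $70,000 at 45% = $31,500.00
Next $42,500 at 42% = $17,850.00
Next $54,500 at 37% = $20,165.00
Remaining $33,050 at 32% = $10,576.00
Fee: $31,500.00 + $17,850.00 + $20,165.00 + $10,576.00 = $80,091.00
Referral share: 40% of $80,091.00 = $32,036.40; lead counsel retains $80,091.00 − $32,036.40 = $48,054.60.

$48,054.60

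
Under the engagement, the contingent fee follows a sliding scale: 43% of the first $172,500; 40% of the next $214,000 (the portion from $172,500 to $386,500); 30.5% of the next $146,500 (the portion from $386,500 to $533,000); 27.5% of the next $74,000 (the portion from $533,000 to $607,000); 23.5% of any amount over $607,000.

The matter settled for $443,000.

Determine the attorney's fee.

First $172,500 at 43% = $74,175.00
Next $214,000 at 40% = $85,600.00
Remaining $56,500 at 30.5% = $17,232.50
Fee: $74,175.00 + $85,600.00 + $17,232.50 = $177,007.50

$177,007.50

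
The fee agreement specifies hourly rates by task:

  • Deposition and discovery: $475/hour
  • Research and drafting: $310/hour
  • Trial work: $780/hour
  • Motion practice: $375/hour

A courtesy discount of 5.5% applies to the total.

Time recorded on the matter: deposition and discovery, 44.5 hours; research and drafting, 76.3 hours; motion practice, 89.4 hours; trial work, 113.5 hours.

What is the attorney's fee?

Deposition and discovery: 44.5 × $475 = $21,137.50
Research and drafting: 76.3 × $310 = $23,653.00
Trial work: 113.5 × $780 = $88,530.00
Motion practice: 89.4 × $375 = $33,525.00
Subtotal: $166,845.50
Less 5.5% discount: −$9,176.50
Total: $166,845.50 − $9,176.50 = $157,669.00

$157,669.00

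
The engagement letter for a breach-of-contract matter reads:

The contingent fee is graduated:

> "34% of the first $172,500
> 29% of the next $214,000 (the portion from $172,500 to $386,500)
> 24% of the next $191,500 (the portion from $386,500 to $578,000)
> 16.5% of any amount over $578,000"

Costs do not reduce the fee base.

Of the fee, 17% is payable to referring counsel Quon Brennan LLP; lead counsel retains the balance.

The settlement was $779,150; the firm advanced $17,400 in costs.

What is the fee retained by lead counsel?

$165,883.59

Fee base is the gross recovery, $779,150; costs are reimbursed separately.
First $172,500 at 34% = $58,650.00
Next $214,000 at 29% = $62,060.00
Next $191,500 at 24% = $45,960.00
Remaining $201,150 at 16.5% = $33,189.75
Fee: $58,650.00 + $62,060.00 + $45,960.00 + $33,189.75 = $199,859.75
Referral share: 17% of $199,859.75 = $33,976.16; lead counsel retains $199,859.75 − $33,976.16 = $165,883.59.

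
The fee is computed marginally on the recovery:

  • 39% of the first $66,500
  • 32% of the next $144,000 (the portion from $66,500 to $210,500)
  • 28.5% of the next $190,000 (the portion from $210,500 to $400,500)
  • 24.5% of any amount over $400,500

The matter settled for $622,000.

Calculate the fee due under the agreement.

First $66,500 at 39% = $25,935.00
Next $144,000 at 32% = $46,080.00
Next $190,000 at 28.5% = $54,150.00
Remaining $221,500 at 24.5% = $54,267.50
Fee: $25,935.00 + $46,080.00 + $54,150.00 + $54,267.50 = $180,432.50

$180,432.50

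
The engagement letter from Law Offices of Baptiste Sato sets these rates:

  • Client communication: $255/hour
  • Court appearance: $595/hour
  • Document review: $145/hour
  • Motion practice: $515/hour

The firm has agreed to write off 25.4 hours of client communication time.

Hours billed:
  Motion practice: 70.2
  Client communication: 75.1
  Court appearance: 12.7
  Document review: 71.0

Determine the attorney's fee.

Client communication: 75.1 × $255 = $19,150.50
Court appearance: 12.7 × $595 = $7,556.50
Document review: 71.0 × $145 = $10,295.00
Motion practice: 70.2 × $515 = $36,153.00
Subtotal: $73,155.00
Write-off: 25.4 × $255 = $6,477.00
Total: $73,155.00 − $6,477.00 = $66,678.00

$66,678.00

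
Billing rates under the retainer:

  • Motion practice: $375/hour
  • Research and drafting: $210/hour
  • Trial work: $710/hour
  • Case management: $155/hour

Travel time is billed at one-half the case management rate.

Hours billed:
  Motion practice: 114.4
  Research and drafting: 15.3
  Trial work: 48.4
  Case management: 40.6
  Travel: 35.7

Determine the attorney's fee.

$89,536.75

Motion practice: 114.4 × $375 = $42,900.00
Research and drafting: 15.3 × $210 = $3,213.00
Trial work: 48.4 × $710 = $34,364.00
Case management: 40.6 × $155 = $6,293.00
Subtotal: $42,900.00 + $3,213.00 + $34,364.00 + $6,293.00 = $86,770.00
Travel: 35.7 × ($155 ÷ 2) = 35.7 × $77.50 = $2,766.75
Total: $86,770.00 + $2,766.75 = $89,536.75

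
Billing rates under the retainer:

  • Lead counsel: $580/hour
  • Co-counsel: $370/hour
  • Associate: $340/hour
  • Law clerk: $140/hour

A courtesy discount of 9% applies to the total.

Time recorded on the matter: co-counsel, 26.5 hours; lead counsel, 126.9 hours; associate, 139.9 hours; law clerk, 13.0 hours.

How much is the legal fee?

Lead counsel: 126.9 × $580 = $73,602.00
Co-counsel: 26.5 × $370 = $9,805.00
Associate: 139.9 × $340 = $47,566.00
Law clerk: 13.0 × $140 = $1,820.00
Subtotal: $132,793.00
Less 9% discount: −$11,951.37
Total: $132,793.00 − $11,951.37 = $120,841.63

$120,841.63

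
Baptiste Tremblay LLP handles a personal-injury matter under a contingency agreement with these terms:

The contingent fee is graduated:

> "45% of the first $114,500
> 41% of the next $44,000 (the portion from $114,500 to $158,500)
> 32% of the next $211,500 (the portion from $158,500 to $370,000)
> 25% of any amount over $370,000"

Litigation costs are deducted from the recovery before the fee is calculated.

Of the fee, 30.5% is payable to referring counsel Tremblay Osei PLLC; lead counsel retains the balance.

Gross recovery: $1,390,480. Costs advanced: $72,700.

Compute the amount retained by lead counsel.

Fee base (net of costs): $1,390,480 − $72,700 = $1,317,780
First $114,500 at 45% = $51,525.00
Next $44,000 at 41% = $18,040.00
Next $211,500 at 32% = $67,680.00
Remaining $947,780 at 25% = $236,945.00
Fee: $51,525.00 + $18,040.00 + $67,680.00 + $236,945.00 = $374,190.00
Referral share: 30.5% of $374,190.00 = $114,127.95; lead counsel retains $374,190.00 − $114,127.95 = $260,062.05.

$260,062.05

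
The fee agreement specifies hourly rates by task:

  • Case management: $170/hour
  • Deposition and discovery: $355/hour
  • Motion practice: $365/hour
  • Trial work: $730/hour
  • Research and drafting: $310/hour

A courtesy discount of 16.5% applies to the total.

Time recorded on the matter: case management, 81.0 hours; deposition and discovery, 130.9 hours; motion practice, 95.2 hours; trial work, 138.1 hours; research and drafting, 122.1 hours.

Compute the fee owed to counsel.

$195,099.00

Case management: 81.0 × $170 = $13,770.00
Deposition and discovery: 130.9 × $355 = $46,469.50
Motion practice: 95.2 × $365 = $34,748.00
Trial work: 138.1 × $730 = $100,813.00
Research and drafting: 122.1 × $310 = $37,851.00
Subtotal: $233,651.50
Less 16.5% discount: −$38,552.50
Total: $233,651.50 − $38,552.50 = $195,099.00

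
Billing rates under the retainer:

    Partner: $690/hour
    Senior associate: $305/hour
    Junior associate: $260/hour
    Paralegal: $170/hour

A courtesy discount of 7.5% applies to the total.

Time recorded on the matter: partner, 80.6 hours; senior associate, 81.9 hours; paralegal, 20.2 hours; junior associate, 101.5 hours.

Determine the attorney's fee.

Partner: 80.6 × $690 = $55,614.00
Senior associate: 81.9 × $305 = $24,979.50
Junior associate: 101.5 × $260 = $26,390.00
Paralegal: 20.2 × $170 = $3,434.00
Subtotal: $110,417.50
Less 7.5% discount: −$8,281.31
Total: $110,417.50 − $8,281.31 = $102,136.19

$102,136.19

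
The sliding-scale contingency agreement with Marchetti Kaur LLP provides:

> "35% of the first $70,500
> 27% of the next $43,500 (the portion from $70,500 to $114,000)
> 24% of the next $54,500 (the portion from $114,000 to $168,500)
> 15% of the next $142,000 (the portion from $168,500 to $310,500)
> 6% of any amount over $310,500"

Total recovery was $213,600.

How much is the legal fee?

$56,265.00

First $70,500 at 35% = $24,675.00
Next $43,500 at 27% = $11,745.00
Next $54,500 at 24% = $13,080.00
Remaining $45,100 at 15% = $6,765.00
Fee: $24,675.00 + $11,745.00 + $13,080.00 + $6,765.00 = $56,265.00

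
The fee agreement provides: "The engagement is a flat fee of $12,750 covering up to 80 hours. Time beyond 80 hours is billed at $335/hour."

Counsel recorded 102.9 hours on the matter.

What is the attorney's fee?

$20,421.50

Flat fee: $12,750.00
Excess hours: 102.9 − 80 = 22.9
Overrun: 22.9 × $335 = $7,671.50
Total: $12,750.00 + $7,671.50 = $20,421.50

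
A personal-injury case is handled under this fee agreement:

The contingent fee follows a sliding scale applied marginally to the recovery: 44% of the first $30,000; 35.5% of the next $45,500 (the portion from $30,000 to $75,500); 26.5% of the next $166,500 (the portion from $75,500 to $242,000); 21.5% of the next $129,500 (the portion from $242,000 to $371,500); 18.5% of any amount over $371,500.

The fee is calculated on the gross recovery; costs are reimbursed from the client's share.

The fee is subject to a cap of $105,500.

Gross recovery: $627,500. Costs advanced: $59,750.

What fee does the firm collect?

$105,500.00

Fee base is the gross recovery, $627,500; costs are reimbursed separately.
First $30,000 at 44% = $13,200.00
Next $45,500 at 35.5% = $16,152.50
Next $166,500 at 26.5% = $44,122.50
Next $129,500 at 21.5% = $27,842.50
Remaining $256,000 at 18.5% = $47,360.00
Fee: $13,200.00 + $16,152.50 + $44,122.50 + $27,842.50 + $47,360.00 = $148,677.50
$148,677.50 exceeds the $105,500 cap, so the fee is capped at $105,500.00.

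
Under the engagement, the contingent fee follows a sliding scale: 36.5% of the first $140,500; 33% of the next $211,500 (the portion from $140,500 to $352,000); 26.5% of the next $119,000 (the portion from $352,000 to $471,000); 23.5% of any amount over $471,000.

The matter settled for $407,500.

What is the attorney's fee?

First $140,500 at 36.5% = $51,282.50
Next $211,500 at 33% = $69,795.00
Remaining $55,500 at 26.5% = $14,707.50
Fee: $51,282.50 + $69,795.00 + $14,707.50 = $135,785.00

$135,785.00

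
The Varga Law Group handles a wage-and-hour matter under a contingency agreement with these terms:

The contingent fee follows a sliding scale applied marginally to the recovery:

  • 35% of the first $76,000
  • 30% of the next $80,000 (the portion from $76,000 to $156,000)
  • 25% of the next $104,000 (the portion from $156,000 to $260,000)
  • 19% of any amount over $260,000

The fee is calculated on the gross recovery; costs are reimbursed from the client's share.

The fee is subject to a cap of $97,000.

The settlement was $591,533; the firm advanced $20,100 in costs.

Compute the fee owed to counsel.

Fee base is the gross recovery, $591,533; costs are reimbursed separately.
First $76,000 at 35% = $26,600.00
Next $80,000 at 30% = $24,000.00
Next $104,000 at 25% = $26,000.00
Remaining $331,533 at 19% = $62,991.27
Fee: $26,600.00 + $24,000.00 + $26,000.00 + $62,991.27 = $139,591.27
$139,591.27 exceeds the $97,000 cap, so the fee is capped at $97,000.00.

$97,000.00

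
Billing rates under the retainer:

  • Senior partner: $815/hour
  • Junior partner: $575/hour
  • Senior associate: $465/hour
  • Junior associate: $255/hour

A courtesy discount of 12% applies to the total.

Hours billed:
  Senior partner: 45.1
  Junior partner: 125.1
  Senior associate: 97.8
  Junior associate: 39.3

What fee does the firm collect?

$144,485.00

Senior partner: 45.1 × $815 = $36,756.50
Junior partner: 125.1 × $575 = $71,932.50
Senior associate: 97.8 × $465 = $45,477.00
Junior associate: 39.3 × $255 = $10,021.50
Subtotal: $164,187.50
Less 12% discount: −$19,702.50
Total: $164,187.50 − $19,702.50 = $144,485.00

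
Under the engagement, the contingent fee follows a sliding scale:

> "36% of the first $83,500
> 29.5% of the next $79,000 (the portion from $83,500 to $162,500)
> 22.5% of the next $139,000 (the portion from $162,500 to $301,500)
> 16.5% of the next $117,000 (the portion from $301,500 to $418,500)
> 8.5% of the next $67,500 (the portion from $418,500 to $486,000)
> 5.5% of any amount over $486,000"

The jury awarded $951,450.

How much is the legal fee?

First $83,500 at 36% = $30,060.00
Next $79,000 at 29.5% = $23,305.00
Next $139,000 at 22.5% = $31,275.00
Next $117,000 at 16.5% = $19,305.00
Next $67,500 at 8.5% = $5,737.50
Remaining $465,450 at 5.5% = $25,599.75
Fee: $30,060.00 + $23,305.00 + $31,275.00 + $19,305.00 + $5,737.50 + $25,599.75 = $135,282.25

$135,282.25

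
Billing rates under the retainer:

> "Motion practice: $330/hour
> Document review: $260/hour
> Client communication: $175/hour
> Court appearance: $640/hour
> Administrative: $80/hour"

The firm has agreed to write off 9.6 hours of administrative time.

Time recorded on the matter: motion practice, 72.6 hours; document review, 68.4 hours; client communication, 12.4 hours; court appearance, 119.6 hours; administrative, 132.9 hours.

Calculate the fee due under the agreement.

Motion practice: 72.6 × $330 = $23,958.00
Document review: 68.4 × $260 = $17,784.00
Client communication: 12.4 × $175 = $2,170.00
Court appearance: 119.6 × $640 = $76,544.00
Administrative: 132.9 × $80 = $10,632.00
Subtotal: $131,088.00
Write-off: 9.6 × $80 = $768.00
Total: $131,088.00 − $768.00 = $130,320.00

$130,320.00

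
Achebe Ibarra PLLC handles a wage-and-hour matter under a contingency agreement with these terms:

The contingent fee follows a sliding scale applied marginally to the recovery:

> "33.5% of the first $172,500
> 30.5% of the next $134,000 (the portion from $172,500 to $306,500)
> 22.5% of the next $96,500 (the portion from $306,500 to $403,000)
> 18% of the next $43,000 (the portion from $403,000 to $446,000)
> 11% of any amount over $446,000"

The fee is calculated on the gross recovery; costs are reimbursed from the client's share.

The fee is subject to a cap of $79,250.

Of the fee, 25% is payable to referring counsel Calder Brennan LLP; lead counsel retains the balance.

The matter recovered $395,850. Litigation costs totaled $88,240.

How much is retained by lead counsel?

$59,437.50

Fee base is the gross recovery, $395,850; costs are reimbursed separately.
First $172,500 at 33.5% = $57,787.50
Next $134,000 at 30.5% = $40,870.00
Remaining $89,350 at 22.5% = $20,103.75
Fee: $57,787.50 + $40,870.00 + $20,103.75 = $118,761.25
$118,761.25 exceeds the $79,250 cap, so the fee is capped at $79,250.00.
Referral share: 25% of $79,250.00 = $19,812.50; lead counsel retains $79,250.00 − $19,812.50 = $59,437.50.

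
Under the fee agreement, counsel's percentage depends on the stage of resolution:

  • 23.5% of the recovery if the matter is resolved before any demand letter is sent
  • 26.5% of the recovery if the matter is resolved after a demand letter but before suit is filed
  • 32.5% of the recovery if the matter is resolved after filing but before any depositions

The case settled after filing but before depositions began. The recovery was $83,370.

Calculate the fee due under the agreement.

The matter settled after filing but before depositions began, so the 32.5% rate applies.
$83,370 × 32.5% = $27,095.25

$27,095.25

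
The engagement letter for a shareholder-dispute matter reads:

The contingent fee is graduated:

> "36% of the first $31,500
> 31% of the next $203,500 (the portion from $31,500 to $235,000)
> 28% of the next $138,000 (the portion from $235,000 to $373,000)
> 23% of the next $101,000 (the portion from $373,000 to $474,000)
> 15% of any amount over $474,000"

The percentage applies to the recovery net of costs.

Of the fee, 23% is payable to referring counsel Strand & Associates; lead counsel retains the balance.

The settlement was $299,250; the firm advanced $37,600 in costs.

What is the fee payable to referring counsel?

$18,834.01

Fee base (net of costs): $299,250 − $37,600 = $261,650
First $31,500 at 36% = $11,340.00
Next $203,500 at 31% = $63,085.00
Remaining $26,650 at 28% = $7,462.00
Fee: $11,340.00 + $63,085.00 + $7,462.00 = $81,887.00
Referral share: 23% of $81,887.00 = $18,834.01; lead counsel retains $81,887.00 − $18,834.01 = $63,052.99.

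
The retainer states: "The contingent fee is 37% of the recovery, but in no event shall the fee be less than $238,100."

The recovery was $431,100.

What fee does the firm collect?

$238,100.00

37% of $431,100 = $159,507.00
That is below the $238,100 minimum, so the minimum applies.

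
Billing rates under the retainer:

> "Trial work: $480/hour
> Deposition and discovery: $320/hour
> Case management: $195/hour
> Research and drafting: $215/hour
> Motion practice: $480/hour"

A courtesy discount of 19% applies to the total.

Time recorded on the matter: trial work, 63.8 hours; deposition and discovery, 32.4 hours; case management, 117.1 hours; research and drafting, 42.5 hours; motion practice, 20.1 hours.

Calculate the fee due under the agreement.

Trial work: 63.8 × $480 = $30,624.00
Deposition and discovery: 32.4 × $320 = $10,368.00
Case management: 117.1 × $195 = $22,834.50
Research and drafting: 42.5 × $215 = $9,137.50
Motion practice: 20.1 × $480 = $9,648.00
Subtotal: $82,612.00
Less 19% discount: −$15,696.28
Total: $82,612.00 − $15,696.28 = $66,915.72

$66,915.72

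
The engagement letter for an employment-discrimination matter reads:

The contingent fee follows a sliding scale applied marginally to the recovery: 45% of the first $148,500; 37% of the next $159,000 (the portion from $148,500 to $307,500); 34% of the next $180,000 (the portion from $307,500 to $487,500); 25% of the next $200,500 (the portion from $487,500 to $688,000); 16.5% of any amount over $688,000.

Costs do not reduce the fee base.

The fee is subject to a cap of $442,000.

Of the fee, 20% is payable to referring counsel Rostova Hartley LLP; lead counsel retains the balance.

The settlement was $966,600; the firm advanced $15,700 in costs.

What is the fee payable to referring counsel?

Fee base is the gross recovery, $966,600; costs are reimbursed separately.
First $148,500 at 45% = $66,825.00
Next $159,000 at 37% = $58,830.00
Next $180,000 at 34% = $61,200.00
Next $200,500 at 25% = $50,125.00
Remaining $278,600 at 16.5% = $45,969.00
Fee: $66,825.00 + $58,830.00 + $61,200.00 + $50,125.00 + $45,969.00 = $282,949.00
$282,949.00 is under the $442,000 cap.
Referral share: 20% of $282,949.00 = $56,589.80; lead counsel retains $282,949.00 − $56,589.80 = $226,359.20.

$56,589.80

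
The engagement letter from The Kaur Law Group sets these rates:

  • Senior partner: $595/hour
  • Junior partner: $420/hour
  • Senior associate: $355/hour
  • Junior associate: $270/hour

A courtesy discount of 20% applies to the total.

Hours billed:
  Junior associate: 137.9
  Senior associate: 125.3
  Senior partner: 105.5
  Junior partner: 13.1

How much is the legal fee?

$119,991.20

Senior partner: 105.5 × $595 = $62,772.50
Junior partner: 13.1 × $420 = $5,502.00
Senior associate: 125.3 × $355 = $44,481.50
Junior associate: 137.9 × $270 = $37,233.00
Subtotal: $149,989.00
Less 20% discount: −$29,997.80
Total: $149,989.00 − $29,997.80 = $119,991.20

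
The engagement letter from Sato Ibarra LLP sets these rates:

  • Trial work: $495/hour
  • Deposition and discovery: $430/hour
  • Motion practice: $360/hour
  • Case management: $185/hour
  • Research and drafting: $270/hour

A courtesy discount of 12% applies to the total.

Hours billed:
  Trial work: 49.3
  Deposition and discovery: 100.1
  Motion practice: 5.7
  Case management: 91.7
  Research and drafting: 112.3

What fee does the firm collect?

Trial work: 49.3 × $495 = $24,403.50
Deposition and discovery: 100.1 × $430 = $43,043.00
Motion practice: 5.7 × $360 = $2,052.00
Case management: 91.7 × $185 = $16,964.50
Research and drafting: 112.3 × $270 = $30,321.00
Subtotal: $116,784.00
Less 12% discount: −$14,014.08
Total: $116,784.00 − $14,014.08 = $102,769.92

$102,769.92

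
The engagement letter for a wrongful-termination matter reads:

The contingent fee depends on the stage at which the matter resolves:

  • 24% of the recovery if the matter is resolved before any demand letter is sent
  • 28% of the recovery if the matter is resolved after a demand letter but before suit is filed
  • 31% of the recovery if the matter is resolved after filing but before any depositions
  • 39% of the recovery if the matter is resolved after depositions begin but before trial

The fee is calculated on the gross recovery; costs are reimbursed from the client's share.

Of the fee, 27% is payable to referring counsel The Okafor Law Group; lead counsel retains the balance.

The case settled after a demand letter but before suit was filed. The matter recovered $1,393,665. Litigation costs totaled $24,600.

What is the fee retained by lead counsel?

Fee base is the gross recovery, $1,393,665; costs are reimbursed separately.
The matter settled after a demand letter but before suit was filed, so the 28% rate applies.
$1,393,665 × 28% = $390,226.20
Referral share: 27% of $390,226.20 = $105,361.07; lead counsel retains $390,226.20 − $105,361.07 = $284,865.13.

$284,865.13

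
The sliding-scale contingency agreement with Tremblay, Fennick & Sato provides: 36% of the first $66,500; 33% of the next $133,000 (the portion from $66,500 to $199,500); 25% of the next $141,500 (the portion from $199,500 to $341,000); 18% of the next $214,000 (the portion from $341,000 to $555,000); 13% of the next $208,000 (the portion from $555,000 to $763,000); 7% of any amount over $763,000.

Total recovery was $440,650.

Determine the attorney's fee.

First $66,500 at 36% = $23,940.00
Next $133,000 at 33% = $43,890.00
Next $141,500 at 25% = $35,375.00
Remaining $99,650 at 18% = $17,937.00
Fee: $23,940.00 + $43,890.00 + $35,375.00 + $17,937.00 = $121,142.00

$121,142.00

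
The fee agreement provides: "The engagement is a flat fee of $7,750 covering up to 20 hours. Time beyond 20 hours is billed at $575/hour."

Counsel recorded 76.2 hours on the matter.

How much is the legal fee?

$40,065.00

Flat fee: $7,750.00
Excess hours: 76.2 − 20 = 56.2
Overrun: 56.2 × $575 = $32,315.00
Total: $7,750.00 + $32,315.00 = $40,065.00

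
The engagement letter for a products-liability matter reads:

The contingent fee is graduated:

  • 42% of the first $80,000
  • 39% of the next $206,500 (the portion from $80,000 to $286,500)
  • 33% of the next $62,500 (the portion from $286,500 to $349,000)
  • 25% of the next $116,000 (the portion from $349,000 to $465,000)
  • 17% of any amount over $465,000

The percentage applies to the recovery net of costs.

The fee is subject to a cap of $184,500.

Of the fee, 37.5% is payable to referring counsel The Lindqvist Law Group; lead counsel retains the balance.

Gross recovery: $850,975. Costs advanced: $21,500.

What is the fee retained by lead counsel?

Fee base (net of costs): $850,975 − $21,500 = $829,475
First $80,000 at 42% = $33,600.00
Next $206,500 at 39% = $80,535.00
Next $62,500 at 33% = $20,625.00
Next $116,000 at 25% = $29,000.00
Remaining $364,475 at 17% = $61,960.75
Fee: $33,600.00 + $80,535.00 + $20,625.00 + $29,000.00 + $61,960.75 = $225,720.75
$225,720.75 exceeds the $184,500 cap, so the fee is capped at $184,500.00.
Referral share: 37.5% of $184,500.00 = $69,187.50; lead counsel retains $184,500.00 − $69,187.50 = $115,312.50.

$115,312.50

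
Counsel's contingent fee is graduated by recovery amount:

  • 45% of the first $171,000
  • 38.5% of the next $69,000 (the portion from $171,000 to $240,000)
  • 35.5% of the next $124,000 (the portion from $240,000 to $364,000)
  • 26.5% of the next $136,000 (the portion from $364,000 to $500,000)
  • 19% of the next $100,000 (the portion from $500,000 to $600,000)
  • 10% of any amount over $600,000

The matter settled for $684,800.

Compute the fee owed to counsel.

$211,055.00

First $171,000 at 45% = $76,950.00
Next $69,000 at 38.5% = $26,565.00
Next $124,000 at 35.5% = $44,020.00
Next $136,000 at 26.5% = $36,040.00
Next $100,000 at 19% = $19,000.00
Remaining $84,800 at 10% = $8,480.00
Fee: $76,950.00 + $26,565.00 + $44,020.00 + $36,040.00 + $19,000.00 + $8,480.00 = $211,055.00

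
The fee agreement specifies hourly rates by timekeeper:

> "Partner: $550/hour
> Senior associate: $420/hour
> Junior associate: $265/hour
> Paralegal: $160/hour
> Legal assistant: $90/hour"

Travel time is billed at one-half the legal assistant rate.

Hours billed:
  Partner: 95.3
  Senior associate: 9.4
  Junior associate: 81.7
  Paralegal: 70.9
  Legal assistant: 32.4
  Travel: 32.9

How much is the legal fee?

Partner: 95.3 × $550 = $52,415.00
Senior associate: 9.4 × $420 = $3,948.00
Junior associate: 81.7 × $265 = $21,650.50
Paralegal: 70.9 × $160 = $11,344.00
Legal assistant: 32.4 × $90 = $2,916.00
Subtotal: $52,415.00 + $3,948.00 + $21,650.50 + $11,344.00 + $2,916.00 = $92,273.50
Travel: 32.9 × ($90 ÷ 2) = 32.9 × $45.00 = $1,480.50
Total: $92,273.50 + $1,480.50 = $93,754.00

$93,754.00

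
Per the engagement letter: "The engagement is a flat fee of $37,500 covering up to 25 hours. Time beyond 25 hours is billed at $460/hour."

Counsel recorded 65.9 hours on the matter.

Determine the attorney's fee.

Flat fee: $37,500.00
Excess hours: 65.9 − 25 = 40.9
Overrun: 40.9 × $460 = $18,814.00
Total: $37,500.00 + $18,814.00 = $56,314.00

$56,314.00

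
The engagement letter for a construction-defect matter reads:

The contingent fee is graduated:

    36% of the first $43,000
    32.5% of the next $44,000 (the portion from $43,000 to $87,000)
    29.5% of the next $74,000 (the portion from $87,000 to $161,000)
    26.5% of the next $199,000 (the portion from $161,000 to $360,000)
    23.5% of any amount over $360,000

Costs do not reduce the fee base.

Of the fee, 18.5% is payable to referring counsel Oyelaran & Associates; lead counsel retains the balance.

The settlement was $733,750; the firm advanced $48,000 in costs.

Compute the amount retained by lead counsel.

Fee base is the gross recovery, $733,750; costs are reimbursed separately.
First $43,000 at 36% = $15,480.00
Next $44,000 at 32.5% = $14,300.00
Next $74,000 at 29.5% = $21,830.00
Next $199,000 at 26.5% = $52,735.00
Remaining $373,750 at 23.5% = $87,831.25
Fee: $15,480.00 + $14,300.00 + $21,830.00 + $52,735.00 + $87,831.25 = $192,176.25
Referral share: 18.5% of $192,176.25 = $35,552.61; lead counsel retains $192,176.25 − $35,552.61 = $156,623.64.

$156,623.64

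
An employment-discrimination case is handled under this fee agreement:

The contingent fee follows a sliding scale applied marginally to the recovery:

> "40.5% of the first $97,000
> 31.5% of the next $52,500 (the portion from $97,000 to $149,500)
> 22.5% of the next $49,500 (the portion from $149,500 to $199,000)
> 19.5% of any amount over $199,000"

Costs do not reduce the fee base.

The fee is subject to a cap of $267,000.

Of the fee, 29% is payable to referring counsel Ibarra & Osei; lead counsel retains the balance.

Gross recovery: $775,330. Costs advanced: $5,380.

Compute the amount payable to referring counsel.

Fee base is the gross recovery, $775,330; costs are reimbursed separately.
First $97,000 at 40.5% = $39,285.00
Next $52,500 at 31.5% = $16,537.50
Next $49,500 at 22.5% = $11,137.50
Remaining $576,330 at 19.5% = $112,384.35
Fee: $39,285.00 + $16,537.50 + $11,137.50 + $112,384.35 = $179,344.35
$179,344.35 is under the $267,000 cap.
Referral share: 29% of $179,344.35 = $52,009.86; lead counsel retains $179,344.35 − $52,009.86 = $127,334.49.

$52,009.86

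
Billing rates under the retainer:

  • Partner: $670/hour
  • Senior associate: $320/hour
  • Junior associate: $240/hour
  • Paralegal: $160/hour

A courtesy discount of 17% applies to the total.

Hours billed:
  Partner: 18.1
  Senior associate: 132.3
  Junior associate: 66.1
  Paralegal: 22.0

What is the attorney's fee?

$61,293.01

Partner: 18.1 × $670 = $12,127.00
Senior associate: 132.3 × $320 = $42,336.00
Junior associate: 66.1 × $240 = $15,864.00
Paralegal: 22.0 × $160 = $3,520.00
Subtotal: $73,847.00
Less 17% discount: −$12,553.99
Total: $73,847.00 − $12,553.99 = $61,293.01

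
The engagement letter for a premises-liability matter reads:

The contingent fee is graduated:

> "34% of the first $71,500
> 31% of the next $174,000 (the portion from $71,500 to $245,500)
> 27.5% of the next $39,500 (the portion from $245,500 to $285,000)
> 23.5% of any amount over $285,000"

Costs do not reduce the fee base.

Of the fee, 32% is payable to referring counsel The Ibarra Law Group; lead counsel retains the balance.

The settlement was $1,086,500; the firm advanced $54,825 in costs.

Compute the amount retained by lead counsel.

$188,676.20

Fee base is the gross recovery, $1,086,500; costs are reimbursed separately.
First $71,500 at 34% = $24,310.00
Next $174,000 at 31% = $53,940.00
Next $39,500 at 27.5% = $10,862.50
Remaining $801,500 at 23.5% = $188,352.50
Fee: $24,310.00 + $53,940.00 + $10,862.50 + $188,352.50 = $277,465.00
Referral share: 32% of $277,465.00 = $88,788.80; lead counsel retains $277,465.00 − $88,788.80 = $188,676.20.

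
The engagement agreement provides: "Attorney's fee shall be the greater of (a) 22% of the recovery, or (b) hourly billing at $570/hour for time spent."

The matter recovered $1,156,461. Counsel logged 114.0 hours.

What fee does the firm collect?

(a) 22% of $1,156,461 = $254,421.42
(b) 114.0 × $570 = $64,980.00
The greater is (a): $254,421.42.

$254,421.42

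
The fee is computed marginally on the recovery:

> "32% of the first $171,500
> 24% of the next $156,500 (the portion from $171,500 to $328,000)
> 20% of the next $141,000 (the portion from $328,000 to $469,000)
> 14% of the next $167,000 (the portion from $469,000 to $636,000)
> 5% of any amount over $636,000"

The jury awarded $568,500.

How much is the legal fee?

$134,570.00

First $171,500 at 32% = $54,880.00
Next $156,500 at 24% = $37,560.00
Next $141,000 at 20% = $28,200.00
Remaining $99,500 at 14% = $13,930.00
Fee: $54,880.00 + $37,560.00 + $28,200.00 + $13,930.00 = $134,570.00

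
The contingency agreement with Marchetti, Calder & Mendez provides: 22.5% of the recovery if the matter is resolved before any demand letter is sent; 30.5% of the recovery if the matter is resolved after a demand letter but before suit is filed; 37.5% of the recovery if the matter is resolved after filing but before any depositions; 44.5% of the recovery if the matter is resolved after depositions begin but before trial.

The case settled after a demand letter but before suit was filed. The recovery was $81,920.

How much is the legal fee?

The matter settled after a demand letter but before suit was filed, so the 30.5% rate applies.
$81,920 × 30.5% = $24,985.60

$24,985.60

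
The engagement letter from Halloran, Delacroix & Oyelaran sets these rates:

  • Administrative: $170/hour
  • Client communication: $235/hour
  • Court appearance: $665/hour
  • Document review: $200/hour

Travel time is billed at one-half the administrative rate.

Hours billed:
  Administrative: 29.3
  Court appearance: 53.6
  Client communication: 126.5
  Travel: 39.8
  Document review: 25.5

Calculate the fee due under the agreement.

$78,835.50

Administrative: 29.3 × $170 = $4,981.00
Client communication: 126.5 × $235 = $29,727.50
Court appearance: 53.6 × $665 = $35,644.00
Document review: 25.5 × $200 = $5,100.00
Subtotal: $4,981.00 + $29,727.50 + $35,644.00 + $5,100.00 = $75,452.50
Travel: 39.8 × ($170 ÷ 2) = 39.8 × $85.00 = $3,383.00
Total: $75,452.50 + $3,383.00 = $78,835.50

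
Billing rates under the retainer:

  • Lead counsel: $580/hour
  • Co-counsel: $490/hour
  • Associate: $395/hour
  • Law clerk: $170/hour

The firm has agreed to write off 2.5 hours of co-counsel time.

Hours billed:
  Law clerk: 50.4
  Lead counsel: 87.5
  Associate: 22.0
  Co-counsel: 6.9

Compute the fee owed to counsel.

$70,164.00

Lead counsel: 87.5 × $580 = $50,750.00
Co-counsel: 6.9 × $490 = $3,381.00
Associate: 22.0 × $395 = $8,690.00
Law clerk: 50.4 × $170 = $8,568.00
Subtotal: $71,389.00
Write-off: 2.5 × $490 = $1,225.00
Total: $71,389.00 − $1,225.00 = $70,164.00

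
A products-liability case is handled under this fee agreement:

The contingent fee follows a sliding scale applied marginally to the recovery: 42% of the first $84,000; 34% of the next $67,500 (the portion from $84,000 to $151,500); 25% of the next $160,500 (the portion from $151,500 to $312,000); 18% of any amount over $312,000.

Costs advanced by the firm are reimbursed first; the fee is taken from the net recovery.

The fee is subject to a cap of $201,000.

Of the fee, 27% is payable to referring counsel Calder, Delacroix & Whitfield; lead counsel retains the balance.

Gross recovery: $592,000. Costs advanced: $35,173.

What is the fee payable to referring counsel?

Fee base (net of costs): $592,000 − $35,173 = $556,827
First $84,000 at 42% = $35,280.00
Next $67,500 at 34% = $22,950.00
Next $160,500 at 25% = $40,125.00
Remaining $244,827 at 18% = $44,068.86
Fee: $35,280.00 + $22,950.00 + $40,125.00 + $44,068.86 = $142,423.86
$142,423.86 is under the $201,000 cap.
Referral share: 27% of $142,423.86 = $38,454.44; lead counsel retains $142,423.86 − $38,454.44 = $103,969.42.

$38,454.44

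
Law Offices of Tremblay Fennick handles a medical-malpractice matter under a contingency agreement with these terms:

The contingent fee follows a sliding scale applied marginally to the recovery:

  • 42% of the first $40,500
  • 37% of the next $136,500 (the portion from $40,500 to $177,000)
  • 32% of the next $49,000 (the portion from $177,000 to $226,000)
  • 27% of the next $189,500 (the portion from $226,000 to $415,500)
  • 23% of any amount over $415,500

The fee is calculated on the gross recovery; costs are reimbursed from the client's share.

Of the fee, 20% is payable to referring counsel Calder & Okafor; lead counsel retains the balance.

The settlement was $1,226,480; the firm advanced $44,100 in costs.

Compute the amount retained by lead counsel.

Fee base is the gross recovery, $1,226,480; costs are reimbursed separately.
First $40,500 at 42% = $17,010.00
Next $136,500 at 37% = $50,505.00
Next $49,000 at 32% = $15,680.00
Next $189,500 at 27% = $51,165.00
Remaining $810,980 at 23% = $186,525.40
Fee: $17,010.00 + $50,505.00 + $15,680.00 + $51,165.00 + $186,525.40 = $320,885.40
Referral share: 20% of $320,885.40 = $64,177.08; lead counsel retains $320,885.40 − $64,177.08 = $256,708.32.

$256,708.32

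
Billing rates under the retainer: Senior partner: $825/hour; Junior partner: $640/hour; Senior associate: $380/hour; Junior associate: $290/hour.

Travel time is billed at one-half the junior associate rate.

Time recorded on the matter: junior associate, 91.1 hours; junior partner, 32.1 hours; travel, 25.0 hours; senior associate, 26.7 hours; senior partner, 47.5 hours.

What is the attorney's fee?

$99,921.50

Senior partner: 47.5 × $825 = $39,187.50
Junior partner: 32.1 × $640 = $20,544.00
Senior associate: 26.7 × $380 = $10,146.00
Junior associate: 91.1 × $290 = $26,419.00
Subtotal: $39,187.50 + $20,544.00 + $10,146.00 + $26,419.00 = $96,296.50
Travel: 25.0 × ($290 ÷ 2) = 25.0 × $145.00 = $3,625.00
Total: $96,296.50 + $3,625.00 = $99,921.50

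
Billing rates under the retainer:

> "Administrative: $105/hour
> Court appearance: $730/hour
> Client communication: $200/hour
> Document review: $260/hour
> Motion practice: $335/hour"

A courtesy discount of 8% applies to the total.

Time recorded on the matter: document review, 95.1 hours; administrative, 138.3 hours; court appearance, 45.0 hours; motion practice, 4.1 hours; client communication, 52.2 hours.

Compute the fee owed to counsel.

$77,198.12

Administrative: 138.3 × $105 = $14,521.50
Court appearance: 45.0 × $730 = $32,850.00
Client communication: 52.2 × $200 = $10,440.00
Document review: 95.1 × $260 = $24,726.00
Motion practice: 4.1 × $335 = $1,373.50
Subtotal: $83,911.00
Less 8% discount: −$6,712.88
Total: $83,911.00 − $6,712.88 = $77,198.12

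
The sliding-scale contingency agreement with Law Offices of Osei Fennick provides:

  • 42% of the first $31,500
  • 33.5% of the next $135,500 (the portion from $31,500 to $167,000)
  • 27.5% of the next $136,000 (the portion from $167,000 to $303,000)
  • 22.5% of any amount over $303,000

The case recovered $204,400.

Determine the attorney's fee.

First $31,500 at 42% = $13,230.00
Next $135,500 at 33.5% = $45,392.50
Remaining $37,400 at 27.5% = $10,285.00
Fee: $13,230.00 + $45,392.50 + $10,285.00 = $68,907.50

$68,907.50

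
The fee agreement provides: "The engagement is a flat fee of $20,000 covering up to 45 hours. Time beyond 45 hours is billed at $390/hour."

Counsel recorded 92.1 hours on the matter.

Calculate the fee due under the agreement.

$38,369.00

Flat fee: $20,000.00
Excess hours: 92.1 − 45 = 47.1
Overrun: 47.1 × $390 = $18,369.00
Total: $20,000.00 + $18,369.00 = $38,369.00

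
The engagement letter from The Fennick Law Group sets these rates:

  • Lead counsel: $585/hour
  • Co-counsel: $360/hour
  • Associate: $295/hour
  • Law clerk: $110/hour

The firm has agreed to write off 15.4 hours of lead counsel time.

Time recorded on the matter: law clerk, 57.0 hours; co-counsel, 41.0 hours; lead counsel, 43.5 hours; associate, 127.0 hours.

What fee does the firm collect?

Lead counsel: 43.5 × $585 = $25,447.50
Co-counsel: 41.0 × $360 = $14,760.00
Associate: 127.0 × $295 = $37,465.00
Law clerk: 57.0 × $110 = $6,270.00
Subtotal: $83,942.50
Write-off: 15.4 × $585 = $9,009.00
Total: $83,942.50 − $9,009.00 = $74,933.50

$74,933.50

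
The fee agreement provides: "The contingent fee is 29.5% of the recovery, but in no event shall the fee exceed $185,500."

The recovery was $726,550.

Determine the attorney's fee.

29.5% of $726,550 = $214,332.25
That exceeds the $185,500 cap, so the fee is capped at $185,500.

$185,500.00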